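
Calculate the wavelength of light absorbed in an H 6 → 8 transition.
7498.41023 nm

First, find the transition energy using E_n = -13.6057 / n² eV:
E_6 = -13.6057 / 6² = -0.37793611111 eV
E_8 = -13.6057 / 8² = -0.21258906250 eV

Photon energy: |ΔE| = |E_8 - E_6| = 0.16534704861 eV

Convert to wavelength using E = hc/λ with hc = 1239.84 eV·nm:
λ = hc/E = 1239.84 eV·nm / 0.16534704861 eV
λ = 7498.41023 nm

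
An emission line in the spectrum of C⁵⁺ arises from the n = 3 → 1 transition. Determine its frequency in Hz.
1.05275e+17 Hz

First, find the transition energy:
E_3 = -13.6057 × 6² / 3² = -54.422800 eV
E_1 = -13.6057 × 6² / 1² = -489.805200 eV
|ΔE| = |E_1 - E_3| = 435.382400 eV

Convert to Joules: E = 435.382400 eV × (1.602177 × 10⁻¹⁹ J/eV) = 6.9755967e-17 J

Using E = hf:
f = E/h = 6.9755967e-17 J / (6.62607 × 10⁻³⁴ J·s)
f = 1.05275e+17 Hz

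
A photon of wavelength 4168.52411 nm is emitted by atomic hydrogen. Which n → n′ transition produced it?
n = 13 → n = 6

First, find the photon energy from the wavelength (hc = 1239.84 eV·nm):
E = hc/λ = 1239.84 eV·nm / 4168.52411 nm = 0.29742901 eV

The energy levels of hydrogen satisfy E_n = -13.6057 / n² eV, so an emission n_i → n_f releases
ΔE = 13.6057 × (1/n_f² − 1/n_i²) eV.

Setting ΔE equal to the photon energy:
1/n_f² − 1/n_i² = 0.29742901 / 13.6057 = 0.021860618

Since 1/n_i² must be positive, we need 1/n_f² > 0.021860618, i.e. n_f ≤ 6. For each allowed n_f, solve n_i = (1/n_f² − 0.021860618)^(−1/2) and check whether it is a whole number:
  n_f = 1: 1/n_i² = 1.000000000 − 0.021860618 = 0.978139382 → n_i = 1.011  (not an integer) ✗
  n_f = 2: 1/n_i² = 0.250000000 − 0.021860618 = 0.228139382 → n_i = 2.094  (not an integer) ✗
  n_f = 3: 1/n_i² = 0.111111111 − 0.021860618 = 0.089250493 → n_i = 3.347  (not an integer) ✗
  n_f = 4: 1/n_i² = 0.062500000 − 0.021860618 = 0.040639382 → n_i = 4.961  (not an integer) ✗
  n_f = 5: 1/n_i² = 0.040000000 − 0.021860618 = 0.018139382 → n_i = 7.425  (not an integer) ✗
  n_f = 6: 1/n_i² = 0.027777778 − 0.021860618 = 0.005917160 → n_i = 13.000  → integer, n_i = 13 ✓

Only n_f = 6 gives an integer upper level, n_i = 13.

The transition is from n = 13 to n = 6 (emission).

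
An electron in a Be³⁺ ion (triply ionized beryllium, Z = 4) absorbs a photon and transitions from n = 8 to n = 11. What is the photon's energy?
1.6023 eV

The energy levels of a hydrogen-like atom are E_n = -13.6057 Z² eV / n².

Energy at n = 8: E_8 = -13.6057 × 4² / 8² = -3.4014250 eV
Energy at n = 11: E_11 = -13.6057 × 4² / 11² = -1.7991008 eV

The excitation energy is the difference:
ΔE = E_11 - E_8
ΔE = -1.7991008 - (-3.4014250)
ΔE = 1.6023 eV

Since this is positive, energy must be absorbed (photon absorption).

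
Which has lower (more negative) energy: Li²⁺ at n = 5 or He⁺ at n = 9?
Li²⁺ at n = 5 (E = -4.898052 eV)

Using E_n = -13.6057 Z² / n² eV:

Li²⁺ (Z = 3) at n = 5:
E = -13.6057 × 3² / 5² = -13.6057 × 9 / 25 = -4.898052000 eV

He⁺ (Z = 2) at n = 9:
E = -13.6057 × 2² / 9² = -13.6057 × 4 / 81 = -0.671886420 eV

Since -4.898052000 eV < -0.671886420 eV,
Li²⁺ at n = 5 is more tightly bound (requires more energy to ionize).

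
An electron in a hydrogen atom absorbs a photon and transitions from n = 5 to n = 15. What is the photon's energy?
0.484 eV

The energy levels of a hydrogen-like atom are E_n = -13.6057 eV / n².

Energy at n = 5: E_5 = -13.6057 / 5² = -0.544228 eV
Energy at n = 15: E_15 = -13.6057 / 15² = -0.060470 eV

The excitation energy is the difference:
ΔE = E_15 - E_5
ΔE = -0.060470 - (-0.544228)
ΔE = 0.484 eV

Since this is positive, energy must be absorbed (photon absorption).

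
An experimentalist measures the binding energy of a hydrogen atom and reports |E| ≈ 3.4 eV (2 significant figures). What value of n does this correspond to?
n = 2

The exact energy levels follow E_n = -13.6057 eV / n².

The measured value (-3.4 eV) is reported to only 2 significant figures, so we must test candidate n values and see which one matches to that precision.

Candidate energies:
  n = 1:  E = -13.6057/1² = -13.60570 eV
  n = 2:  E = -13.6057/2² = -3.40143 eV  ← matches
  n = 3:  E = -13.6057/3² = -1.51174 eV
  n = 4:  E = -13.6057/4² = -0.85036 eV

Checking against the measurement of -3.4 eV (2 sig figs), only n = 2 agrees:
E_2 = -3.40143 eV, which rounds to -3.4 eV ✓

Therefore n = 2.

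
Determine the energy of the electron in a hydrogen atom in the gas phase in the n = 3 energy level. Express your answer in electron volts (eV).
-1.51174 eV

The energy levels of a hydrogen-like atom are given by:
E_n = -13.6057 eV / n²

For n = 3:
E_3 = -13.6057 eV / 3²
E_3 = -13.6057 eV / 9
E_3 = -1.51174 eV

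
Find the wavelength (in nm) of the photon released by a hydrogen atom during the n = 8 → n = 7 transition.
19051.516 nm

First, find the transition energy using E_n = -13.6057 / n² eV:
E_8 = -13.6057 / 8² = -0.21258906250 eV
E_7 = -13.6057 / 7² = -0.27766734694 eV

Photon energy: |ΔE| = |E_7 - E_8| = 0.06507828444 eV

Convert to wavelength using E = hc/λ with hc = 1239.84 eV·nm:
λ = hc/E = 1239.84 eV·nm / 0.06507828444 eV
λ = 19051.516 nm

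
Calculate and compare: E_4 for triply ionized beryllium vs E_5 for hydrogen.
Be³⁺ at n = 4 (E = -13.60570 eV)

Using E_n = -13.6057 Z² / n² eV:

Be³⁺ (Z = 4) at n = 4:
E = -13.6057 × 4² / 4² = -13.6057 × 16 / 16 = -13.60570000 eV

H (Z = 1) at n = 5:
E = -13.6057 × 1² / 5² = -13.6057 × 1 / 25 = -0.54422800 eV

Since -13.60570000 eV < -0.54422800 eV,
Be³⁺ at n = 4 is more tightly bound (requires more energy to ionize).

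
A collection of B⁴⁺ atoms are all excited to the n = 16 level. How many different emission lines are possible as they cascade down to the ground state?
120

The electron can occupy levels n = 1, 2, ..., 16 during de-excitation — that is m = 16 - 1 + 1 = 16 distinct levels.

The number of distinct spectral lines equals the number of ways to choose 2 of these m levels (each pair gives one possible emission transition):

Number of lines = m(m-1)/2 = 16×15/2 = 120

These correspond to all possible transitions between the 16 levels:
16 → 15, 16 → 14, 16 → 13, 16 → 12, 16 → 11, 16 → 10, 16 → 9, 16 → 8...

Each transition produces a photon with a unique energy (and thus wavelength). This count does not depend on Z.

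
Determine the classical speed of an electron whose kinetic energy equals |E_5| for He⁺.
8.751e+05 m/s (or 0.292% of c)

The binding energy at n = 5 for He⁺ is:
E_5 = -13.6057 × 2²/5² = -2.176912 eV
|E_5| = 2.176912 eV

Convert to Joules:
KE = 2.176912 eV × (1.602177 × 10⁻¹⁹ J/eV) = 3.48780e-19 J

Using KE = ½mv²:
v = √(2·KE/m_e)
v = √(2 × 3.48780e-19 J / 9.10938 × 10⁻³¹ kg)
v = 8.751e+05 m/s

This is approximately 0.292% the speed of light.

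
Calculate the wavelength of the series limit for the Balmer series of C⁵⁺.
10.13 nm

The series limit corresponds to the transition from n = ∞ to n = 2.
This is the highest energy (shortest wavelength) transition in the Balmer series.

E_∞ = 0 eV
E_2 = -13.6057 × 6² / 2² = -122.4513 eV

Energy at series limit:
ΔE = E_∞ - E_2 = 0 - (-122.4513) = 122.4513 eV
λ = hc/E = 1239.84 eV·nm / 122.4513 eV = 10.13 nm

This energy equals the ionization energy from the n = 2 state of C⁵⁺.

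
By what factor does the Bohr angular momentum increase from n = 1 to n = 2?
2.000

In the Bohr model, L_n = nℏ, so the ratio is purely the ratio of quantum numbers:

L_2/L_1 = 2ℏ / 1ℏ = 2/1 = 2.000

The angular momentum scales linearly with n.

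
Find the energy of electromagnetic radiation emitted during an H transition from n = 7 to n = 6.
0.10027 eV

The energy levels are E_n = -13.6057 eV / n².

Energy at n = 7: E_7 = -13.6057 / 7² = -0.27766735 eV
Energy at n = 6: E_6 = -13.6057 / 6² = -0.37793611 eV

For emission (electron falling to lower state), the photon energy is:
E_photon = E_7 - E_6 = |-0.27766735 - (-0.37793611)|
E_photon = 0.10027 eV

This energy is carried away by the emitted photon.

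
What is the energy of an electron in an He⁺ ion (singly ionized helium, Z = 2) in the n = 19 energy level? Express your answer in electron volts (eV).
-0.150756 eV

The energy levels of a hydrogen-like atom are given by:
E_n = -13.6057 Z² / n² eV  (with Z = 2 for He⁺)

For n = 19:
E_19 = -13.6057 × 2² / 19²
E_19 = -13.6057 × 4 / 361
E_19 = -0.150756 eV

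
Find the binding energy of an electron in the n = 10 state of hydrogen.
0.136 eV

The ionization energy is the energy needed to remove the electron completely (n → ∞).

For hydrogen, E_n = -13.6057 eV / n².

At n = 10: E_10 = -13.6057 / 10² = -0.136057 eV
At n = ∞: E_∞ = 0 eV

Ionization energy = E_∞ - E_10 = 0 - (-0.136057) = 0.136057 eV
Ionization energy ≈ 0.136 eV

This is also called the binding energy of the electron in state n = 10.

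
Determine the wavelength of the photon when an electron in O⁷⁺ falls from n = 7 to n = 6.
193.206 nm

First, find the transition energy using E_n = -13.6057 Z² / n² eV:
E_7 = -13.6057 × 8² / 7² = -17.7707102 eV
E_6 = -13.6057 × 8² / 6² = -24.1879111 eV

Photon energy: |ΔE| = |E_6 - E_7| = 6.4172009 eV

Convert to wavelength using E = hc/λ with hc = 1239.84 eV·nm:
λ = hc/E = 1239.84 eV·nm / 6.4172009 eV
λ = 193.206 nm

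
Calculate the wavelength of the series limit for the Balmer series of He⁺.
91.12651 nm

The series limit corresponds to the transition from n = ∞ to n = 2.
This is the highest energy (shortest wavelength) transition in the Balmer series.

E_∞ = 0 eV
E_2 = -13.6057 × 2² / 2² = -13.6057000 eV

Energy at series limit:
ΔE = E_∞ - E_2 = 0 - (-13.6057000) = 13.6057000 eV
λ = hc/E = 1239.84 eV·nm / 13.6057000 eV = 91.12651 nm

This energy equals the ionization energy from the n = 2 state of He⁺.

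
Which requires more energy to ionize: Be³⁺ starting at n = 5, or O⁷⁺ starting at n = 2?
O⁷⁺ at n = 2 (E = -217.69 eV)

Using E_n = -13.6057 Z² / n² eV:

Be³⁺ (Z = 4) at n = 5:
E = -13.6057 × 4² / 5² = -13.6057 × 16 / 25 = -8.70765 eV

O⁷⁺ (Z = 8) at n = 2:
E = -13.6057 × 8² / 2² = -13.6057 × 64 / 4 = -217.69120 eV

Since -217.69120 eV < -8.70765 eV,
O⁷⁺ at n = 2 is more tightly bound (requires more energy to ionize).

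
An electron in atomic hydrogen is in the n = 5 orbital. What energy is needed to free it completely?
0.54423 eV

The ionization energy is the energy needed to remove the electron completely (n → ∞).

For hydrogen, E_n = -13.6057 eV / n².

At n = 5: E_5 = -13.6057 / 5² = -0.54422800 eV
At n = ∞: E_∞ = 0 eV

Ionization energy = E_∞ - E_5 = 0 - (-0.54422800) = 0.54422800 eV
Ionization energy ≈ 0.54423 eV

This is also called the binding energy of the electron in state n = 5.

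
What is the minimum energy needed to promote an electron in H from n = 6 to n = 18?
0.34 eV

The energy levels of a hydrogen-like atom are E_n = -13.6057 eV / n².

Energy at n = 6: E_6 = -13.6057 / 6² = -0.37794 eV
Energy at n = 18: E_18 = -13.6057 / 18² = -0.04199 eV

The excitation energy is the difference:
ΔE = E_18 - E_6
ΔE = -0.04199 - (-0.37794)
ΔE = 0.34 eV

Since this is positive, energy must be absorbed (photon absorption).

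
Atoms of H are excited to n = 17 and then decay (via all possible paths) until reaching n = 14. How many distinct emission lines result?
6

The electron can occupy levels n = 14, 15, ..., 17 during de-excitation — that is m = 17 - 14 + 1 = 4 distinct levels.

The number of distinct spectral lines equals the number of ways to choose 2 of these m levels (each pair gives one possible emission transition):

Number of lines = m(m-1)/2 = 4×3/2 = 6

These correspond to all possible transitions between the 4 levels:
17 → 16, 17 → 15, 17 → 14, 16 → 15, 16 → 14, 15 → 14

Each transition produces a photon with a unique energy (and thus wavelength). This count does not depend on Z.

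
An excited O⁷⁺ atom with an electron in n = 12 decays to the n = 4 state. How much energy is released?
48.37582 eV

The energy levels are E_n = -13.6057 Z² eV / n².

Energy at n = 12: E_12 = -13.6057 × 8² / 12² = -6.04697778 eV
Energy at n = 4: E_4 = -13.6057 × 8² / 4² = -54.42280000 eV

For emission (electron falling to lower state), the photon energy is:
E_photon = E_12 - E_4 = |-6.04697778 - (-54.42280000)|
E_photon = 48.37582 eV

This energy is carried away by the emitted photon.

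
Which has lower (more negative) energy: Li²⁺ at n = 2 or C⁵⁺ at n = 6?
Li²⁺ at n = 2 (E = -30.612825 eV)

Using E_n = -13.6057 Z² / n² eV:

Li²⁺ (Z = 3) at n = 2:
E = -13.6057 × 3² / 2² = -13.6057 × 9 / 4 = -30.612825000 eV

C⁵⁺ (Z = 6) at n = 6:
E = -13.6057 × 6² / 6² = -13.6057 × 36 / 36 = -13.605700000 eV

Since -30.612825000 eV < -13.605700000 eV,
Li²⁺ at n = 2 is more tightly bound (requires more energy to ionize).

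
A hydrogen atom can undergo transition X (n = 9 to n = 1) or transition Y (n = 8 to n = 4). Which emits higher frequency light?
9 → 1

Calculate the energy for each transition:

Transition 9 → 1:
ΔE₁ = |E_1 - E_9| = |-13.6057/1² - (-13.6057/9²)|
ΔE₁ = |-13.60570000 - (-0.16797160)| = 13.43773 eV

Transition 8 → 4:
ΔE₂ = |E_4 - E_8| = |-13.6057/4² - (-13.6057/8²)|
ΔE₂ = |-0.85035625 - (-0.21258906)| = 0.63777 eV

Since 13.43773 eV > 0.63777 eV, the transition 9 → 1 emits the more energetic photon.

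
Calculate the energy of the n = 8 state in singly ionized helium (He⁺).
-0.8504 eV

For hydrogen-like ions, the energy levels scale with Z²:
E_n = -13.6057 Z² / n² eV

For He⁺ (Z = 2) at n = 8:
E_8 = -13.6057 × 2² / 8²
E_8 = -13.6057 × 4 / 64
E_8 = -54.4228 / 64
E_8 = -0.8504 eV

The energy is 4 times more negative than hydrogen at the same n due to the stronger nuclear charge.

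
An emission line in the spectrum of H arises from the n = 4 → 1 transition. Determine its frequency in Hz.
3.08e+15 Hz

First, find the transition energy:
E_4 = -13.6057 / 4² = -0.850356 eV
E_1 = -13.6057 / 1² = -13.605700 eV
|ΔE| = |E_1 - E_4| = 12.755344 eV

Convert to Joules: E = 12.755344 eV × (1.602177 × 10⁻¹⁹ J/eV) = 2.0436e-18 J

Using E = hf:
f = E/h = 2.0436e-18 J / (6.62607 × 10⁻³⁴ J·s)
f = 3.08e+15 Hz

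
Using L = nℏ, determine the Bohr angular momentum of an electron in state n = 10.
1.05e-33 J·s (or 10ℏ)

In the Bohr model, angular momentum is quantized:
L = nℏ

where ℏ = h/(2π) = 1.0546e-34 J·s

For n = 10:
L = 10 × 1.0546e-34 J·s
L = 1.05e-33 J·s

This can also be written as L = 10ℏ.
The angular momentum is an integer multiple of the reduced Planck constant.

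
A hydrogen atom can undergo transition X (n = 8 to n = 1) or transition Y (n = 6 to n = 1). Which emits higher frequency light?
8 → 1

Calculate the energy for each transition:

Transition 8 → 1:
ΔE₁ = |E_1 - E_8| = |-13.6057/1² - (-13.6057/8²)|
ΔE₁ = |-13.60570000000 - (-0.21258906250)| = 13.39311094 eV

Transition 6 → 1:
ΔE₂ = |E_1 - E_6| = |-13.6057/1² - (-13.6057/6²)|
ΔE₂ = |-13.60570000000 - (-0.37793611111)| = 13.22776389 eV

Since 13.39311094 eV > 13.22776389 eV, the transition 8 → 1 emits the more energetic photon.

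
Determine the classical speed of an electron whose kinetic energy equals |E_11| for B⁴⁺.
9.9441e+05 m/s (or 0.331698% of c)

The binding energy at n = 11 for B⁴⁺ is:
E_11 = -13.6057 × 5²/11² = -2.81109504 eV
|E_11| = 2.81109504 eV

Convert to Joules:
KE = 2.81109504 eV × (1.602177 × 10⁻¹⁹ J/eV) = 4.503872e-19 J

Using KE = ½mv²:
v = √(2·KE/m_e)
v = √(2 × 4.503872e-19 J / 9.10938 × 10⁻³¹ kg)
v = 9.9441e+05 m/s

This is approximately 0.331698% the speed of light.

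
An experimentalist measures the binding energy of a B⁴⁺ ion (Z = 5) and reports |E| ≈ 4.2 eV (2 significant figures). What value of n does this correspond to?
n = 9

The exact energy levels follow E_n = -13.6057 Z² / n² eV with Z = 5.

The measured value (-4.2 eV) is reported to only 2 significant figures, so we must test candidate n values and see which one matches to that precision.

Candidate energies:
  n = 7:  E = -13.6057 × 5² / 7² = -6.94168 eV
  n = 8:  E = -13.6057 × 5² / 8² = -5.31473 eV
  n = 9:  E = -13.6057 × 5² / 9² = -4.19929 eV  ← matches
  n = 10:  E = -13.6057 × 5² / 10² = -3.40143 eV
  n = 11:  E = -13.6057 × 5² / 11² = -2.81110 eV

Checking against the measurement of -4.2 eV (2 sig figs), only n = 9 agrees:
E_9 = -4.19929 eV, which rounds to -4.2 eV ✓

Therefore n = 9.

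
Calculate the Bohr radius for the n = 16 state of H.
13.5469 nm (or 135.4693 Å)

The Bohr radius formula is:
r_n = n² a₀ / Z

where a₀ = 0.0529177 nm is the Bohr radius.

For H (Z = 1) at n = 16:
r_16 = 16² × 0.0529177 nm / 1
r_16 = 256 × 0.0529177 nm / 1
r_16 = 13.54693 nm / 1
r_16 = 13.5469 nm

The electron orbits at approximately 13.5469 nm from the nucleus.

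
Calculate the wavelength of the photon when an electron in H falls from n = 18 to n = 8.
7267.68991 nm

First, find the transition energy using E_n = -13.6057 / n² eV:
E_18 = -13.6057 / 18² = -0.04199290123 eV
E_8 = -13.6057 / 8² = -0.21258906250 eV

Photon energy: |ΔE| = |E_8 - E_18| = 0.17059616127 eV

Convert to wavelength using E = hc/λ with hc = 1239.84 eV·nm:
λ = hc/E = 1239.84 eV·nm / 0.17059616127 eV
λ = 7267.68991 nm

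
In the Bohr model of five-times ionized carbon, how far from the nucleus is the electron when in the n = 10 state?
0.881962 nm (or 8.819620 Å)

The Bohr radius formula is:
r_n = n² a₀ / Z

where a₀ = 0.052917721 nm is the Bohr radius.

For C⁵⁺ (Z = 6) at n = 10:
r_10 = 10² × 0.052917721 nm / 6
r_10 = 100 × 0.052917721 nm / 6
r_10 = 5.2917721 nm / 6
r_10 = 0.881962 nm

The electron orbits at approximately 0.881962 nm from the nucleus.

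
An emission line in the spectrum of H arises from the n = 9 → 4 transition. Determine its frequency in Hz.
1.650e+14 Hz

First, find the transition energy:
E_9 = -13.6057 / 9² = -0.16797160 eV
E_4 = -13.6057 / 4² = -0.85035625 eV
|ΔE| = |E_4 - E_9| = 0.68238465 eV

Convert to Joules: E = 0.68238465 eV × (1.602177 × 10⁻¹⁹ J/eV) = 1.09330e-19 J

Using E = hf:
f = E/h = 1.09330e-19 J / (6.62607 × 10⁻³⁴ J·s)
f = 1.650e+14 Hz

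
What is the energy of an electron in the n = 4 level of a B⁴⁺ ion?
-21.2589 eV

For hydrogen-like ions, the energy levels scale with Z²:
E_n = -13.6057 Z² / n² eV

For B⁴⁺ (Z = 5) at n = 4:
E_4 = -13.6057 × 5² / 4²
E_4 = -13.6057 × 25 / 16
E_4 = -340.1425 / 16
E_4 = -21.2589 eV

The energy is 25 times more negative than hydrogen at the same n due to the stronger nuclear charge.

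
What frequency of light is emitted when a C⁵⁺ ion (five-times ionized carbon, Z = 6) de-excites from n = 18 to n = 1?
1.18069e+17 Hz

First, find the transition energy:
E_18 = -13.6057 × 6² / 18² = -1.511744 eV
E_1 = -13.6057 × 6² / 1² = -489.805200 eV
|ΔE| = |E_1 - E_18| = 488.293456 eV

Convert to Joules: E = 488.293456 eV × (1.602177 × 10⁻¹⁹ J/eV) = 7.8233254e-17 J

Using E = hf:
f = E/h = 7.8233254e-17 J / (6.62607 × 10⁻³⁴ J·s)
f = 1.18069e+17 Hz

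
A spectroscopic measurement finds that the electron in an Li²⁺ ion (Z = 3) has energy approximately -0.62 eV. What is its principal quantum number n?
n = 14

The exact energy levels follow E_n = -13.6057 Z² / n² eV with Z = 3.

The measured value (-0.62 eV) is reported to only 2 significant figures, so we must test candidate n values and see which one matches to that precision.

Candidate energies:
  n = 12:  E = -13.6057 × 3² / 12² = -0.85036 eV
  n = 13:  E = -13.6057 × 3² / 13² = -0.72456 eV
  n = 14:  E = -13.6057 × 3² / 14² = -0.62475 eV  ← matches
  n = 15:  E = -13.6057 × 3² / 15² = -0.54423 eV
  n = 16:  E = -13.6057 × 3² / 16² = -0.47833 eV

Checking against the measurement of -0.62 eV (2 sig figs), only n = 14 agrees:
E_14 = -0.62475 eV, which rounds to -0.62 eV ✓

Therefore n = 14.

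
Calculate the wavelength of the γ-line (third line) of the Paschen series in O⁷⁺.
17.08622 nm

The lines of a series are numbered from the longest wavelength (smallest ΔE) outward; the third line is the transition from n = n_f + 3 to n_f.
The Paschen series has all transitions ending at n_f = 3.

For O⁷⁺ (Z = 8), the third line (γ-line) is the jump from n = 6 to n = 3:
E_6 = -13.6057 × 8² / 6² = -24.1879111 eV
E_3 = -13.6057 × 8² / 3² = -96.7516444 eV
ΔE = E_6 - E_3 = 72.5637333 eV

λ = hc/E = 1239.84 eV·nm / 72.5637333 eV
λ = 17.08622 nm

This is the γ-line of the Paschen series in O⁷⁺.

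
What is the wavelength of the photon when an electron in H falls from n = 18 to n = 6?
3690.6238 nm

First, find the transition energy using E_n = -13.6057 / n² eV:
E_18 = -13.6057 / 18² = -0.0419929012 eV
E_6 = -13.6057 / 6² = -0.3779361111 eV

Photon energy: |ΔE| = |E_6 - E_18| = 0.3359432099 eV

Convert to wavelength using E = hc/λ with hc = 1239.84 eV·nm:
λ = hc/E = 1239.84 eV·nm / 0.3359432099 eV
λ = 3690.6238 nm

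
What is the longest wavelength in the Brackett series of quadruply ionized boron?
162.003 nm

The longest wavelength corresponds to the smallest energy transition in the series.
The Brackett series has all transitions ending at n_f = 4.

For B⁴⁺ (Z = 5), the first line (α-line) is the jump from n = 5 to n = 4:
E_5 = -13.6057 × 5² / 5² = -13.6057000 eV
E_4 = -13.6057 × 5² / 4² = -21.2589063 eV
ΔE = E_5 - E_4 = 7.6532063 eV

λ = hc/E = 1239.84 eV·nm / 7.6532063 eV
λ = 162.003 nm

This is the α-line of the Brackett series in B⁴⁺.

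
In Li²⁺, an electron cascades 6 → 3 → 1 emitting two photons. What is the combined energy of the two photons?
119.049875 eV

The energy levels of Li²⁺ are E_n = -13.6057 × 3² / n² eV.

First transition (6 → 3):
ΔE₁ = |E_3 - E_6|
ΔE₁ = |-13.605700000000 - (-3.401425000000)| = 10.204275000 eV

Second transition (3 → 1):
ΔE₂ = |E_1 - E_3|
ΔE₂ = |-122.451300000000 - (-13.605700000000)| = 108.845600000 eV

Total energy released:
E_total = ΔE₁ + ΔE₂ = 10.204275000 + 108.845600000 = 119.049875 eV

Note: This equals the direct transition 6 → 1: 119.049875 eV ✓
Energy is conserved regardless of the path taken.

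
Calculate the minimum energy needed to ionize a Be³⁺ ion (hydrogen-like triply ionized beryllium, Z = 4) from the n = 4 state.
13.6057 eV

The ionization energy is the energy needed to remove the electron completely (n → ∞).

For a hydrogen-like ion with Z = 4, E_n = -13.6057 Z² / n² eV.

At n = 4: E_4 = -13.6057 × 4² / 4² = -13.6057000 eV
At n = ∞: E_∞ = 0 eV

Ionization energy = E_∞ - E_4 = 0 - (-13.6057000) = 13.6057000 eV
Ionization energy ≈ 13.6057 eV

This is also called the binding energy of the electron in state n = 4.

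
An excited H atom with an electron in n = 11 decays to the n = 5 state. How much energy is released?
0.4318 eV

The energy levels are E_n = -13.6057 eV / n².

Energy at n = 11: E_11 = -13.6057 / 11² = -0.1124438 eV
Energy at n = 5: E_5 = -13.6057 / 5² = -0.5442280 eV

For emission (electron falling to lower state), the photon energy is:
E_photon = E_11 - E_5 = |-0.1124438 - (-0.5442280)|
E_photon = 0.4318 eV

This energy is carried away by the emitted photon.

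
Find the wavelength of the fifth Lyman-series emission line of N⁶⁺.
1.912860 nm

The lines of a series are numbered from the longest wavelength (smallest ΔE) outward; the fifth line is the transition from n = n_f + 5 to n_f.
The Lyman series has all transitions ending at n_f = 1.

For N⁶⁺ (Z = 7), the fifth line (ε-line) is the jump from n = 6 to n = 1:
E_6 = -13.6057 × 7² / 6² = -18.51886944 eV
E_1 = -13.6057 × 7² / 1² = -666.67930000 eV
ΔE = E_6 - E_1 = 648.16043056 eV

λ = hc/E = 1239.84 eV·nm / 648.16043056 eV
λ = 1.912860 nm

This is the ε-line of the Lyman series in N⁶⁺.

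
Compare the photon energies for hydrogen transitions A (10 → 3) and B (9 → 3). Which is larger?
10 → 3

Calculate the energy for each transition:

Transition 10 → 3:
ΔE₁ = |E_3 - E_10| = |-13.6057/3² - (-13.6057/10²)|
ΔE₁ = |-1.51174444444 - (-0.13605700000)| = 1.37568744 eV

Transition 9 → 3:
ΔE₂ = |E_3 - E_9| = |-13.6057/3² - (-13.6057/9²)|
ΔE₂ = |-1.51174444444 - (-0.16797160494)| = 1.34377284 eV

Since 1.37568744 eV > 1.34377284 eV, the transition 10 → 3 emits the more energetic photon.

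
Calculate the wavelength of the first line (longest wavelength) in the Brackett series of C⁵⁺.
112.502 nm

The longest wavelength corresponds to the smallest energy transition in the series.
The Brackett series has all transitions ending at n_f = 4.

For C⁵⁺ (Z = 6), the first line (α-line) is the jump from n = 5 to n = 4:
E_5 = -13.6057 × 6² / 5² = -19.592208 eV
E_4 = -13.6057 × 6² / 4² = -30.612825 eV
ΔE = E_5 - E_4 = 11.020617 eV

λ = hc/E = 1239.84 eV·nm / 11.020617 eV
λ = 112.502 nm

This is the α-line of the Brackett series in C⁵⁺.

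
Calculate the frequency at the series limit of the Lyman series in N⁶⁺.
1.61e+17 Hz

The series limit corresponds to the transition from n = ∞ to n = 1.
This is the highest energy (shortest wavelength) transition in the Lyman series.

E_∞ = 0 eV
E_1 = -13.6057 × 7² / 1² = -666.67930 eV

Energy at series limit:
ΔE = E_∞ - E_1 = 0 - (-666.67930) = 666.67930 eV
E = 666.67930 eV × (1.602177 × 10⁻¹⁹ J/eV) = 1.0681e-16 J
f = E/h = 1.0681e-16 J / (6.62607 × 10⁻³⁴ J·s) = 1.61e+17 Hz

This energy equals the ionization energy from the n = 1 state of N⁶⁺.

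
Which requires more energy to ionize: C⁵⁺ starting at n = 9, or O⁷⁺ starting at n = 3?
O⁷⁺ at n = 3 (E = -96.75 eV)

Using E_n = -13.6057 Z² / n² eV:

C⁵⁺ (Z = 6) at n = 9:
E = -13.6057 × 6² / 9² = -13.6057 × 36 / 81 = -6.04698 eV

O⁷⁺ (Z = 8) at n = 3:
E = -13.6057 × 8² / 3² = -13.6057 × 64 / 9 = -96.75164 eV

Since -96.75164 eV < -6.04698 eV,
O⁷⁺ at n = 3 is more tightly bound (requires more energy to ionize).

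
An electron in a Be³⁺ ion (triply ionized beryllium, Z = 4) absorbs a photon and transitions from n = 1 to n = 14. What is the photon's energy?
216.5805 eV

The energy levels of a hydrogen-like atom are E_n = -13.6057 Z² eV / n².

Energy at n = 1: E_1 = -13.6057 × 4² / 1² = -217.6912000 eV
Energy at n = 14: E_14 = -13.6057 × 4² / 14² = -1.1106694 eV

The excitation energy is the difference:
ΔE = E_14 - E_1
ΔE = -1.1106694 - (-217.6912000)
ΔE = 216.5805 eV

Since this is positive, energy must be absorbed (photon absorption).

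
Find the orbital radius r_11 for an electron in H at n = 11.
6.4030 nm (or 64.0304 Å)

The Bohr radius formula is:
r_n = n² a₀ / Z

where a₀ = 0.0529177 nm is the Bohr radius.

For H (Z = 1) at n = 11:
r_11 = 11² × 0.0529177 nm / 1
r_11 = 121 × 0.0529177 nm / 1
r_11 = 6.40304 nm / 1
r_11 = 6.4030 nm

The electron orbits at approximately 6.4030 nm from the nucleus.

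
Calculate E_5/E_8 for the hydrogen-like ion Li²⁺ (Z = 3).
2.56000

Using E_n = -13.6057 Z² / n² eV with Z = 3:

E_5 = -13.6057 × 3² / 5² = -122.4513 / 25 = -4.89805200000 eV
E_8 = -13.6057 × 3² / 8² = -122.4513 / 64 = -1.91330156250 eV

The ratio is:
E_5/E_8 = (-4.89805200000) / (-1.91330156250)
E_5/E_8 = (-122.4513/25) / (-122.4513/64)
E_5/E_8 = 64/25
E_5/E_8 = 2.56000
(Note: the Z² factors cancel in the ratio.)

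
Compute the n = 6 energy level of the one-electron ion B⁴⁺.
-9.448 eV

For hydrogen-like ions, the energy levels scale with Z²:
E_n = -13.6057 Z² / n² eV

For B⁴⁺ (Z = 5) at n = 6:
E_6 = -13.6057 × 5² / 6²
E_6 = -13.6057 × 25 / 36
E_6 = -340.1425 / 36
E_6 = -9.448 eV

The energy is 25 times more negative than hydrogen at the same n due to the stronger nuclear charge.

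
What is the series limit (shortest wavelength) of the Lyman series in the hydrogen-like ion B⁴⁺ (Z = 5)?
3.645 nm

The series limit corresponds to the transition from n = ∞ to n = 1.
This is the highest energy (shortest wavelength) transition in the Lyman series.

E_∞ = 0 eV
E_1 = -13.6057 × 5² / 1² = -340.14250 eV

Energy at series limit:
ΔE = E_∞ - E_1 = 0 - (-340.14250) = 340.14250 eV
λ = hc/E = 1239.84 eV·nm / 340.14250 eV = 3.645 nm

This energy equals the ionization energy from the n = 1 state of B⁴⁺.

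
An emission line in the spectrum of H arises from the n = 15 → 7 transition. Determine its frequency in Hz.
5.25e+13 Hz

First, find the transition energy:
E_15 = -13.6057 / 15² = -0.060470 eV
E_7 = -13.6057 / 7² = -0.277667 eV
|ΔE| = |E_7 - E_15| = 0.217197 eV

Convert to Joules: E = 0.217197 eV × (1.602177 × 10⁻¹⁹ J/eV) = 3.4799e-20 J

Using E = hf:
f = E/h = 3.4799e-20 J / (6.62607 × 10⁻³⁴ J·s)
f = 5.25e+13 Hz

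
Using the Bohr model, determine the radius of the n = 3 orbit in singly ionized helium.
0.23813 nm (or 2.38130 Å)

The Bohr radius formula is:
r_n = n² a₀ / Z

where a₀ = 0.05291772 nm is the Bohr radius.

For He⁺ (Z = 2) at n = 3:
r_3 = 3² × 0.05291772 nm / 2
r_3 = 9 × 0.05291772 nm / 2
r_3 = 0.476259 nm / 2
r_3 = 0.23813 nm

The electron orbits at approximately 0.23813 nm from the nucleus.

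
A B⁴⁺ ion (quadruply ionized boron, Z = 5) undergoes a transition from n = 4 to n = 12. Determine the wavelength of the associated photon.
65.611089 nm

First, find the transition energy using E_n = -13.6057 Z² / n² eV:
E_4 = -13.6057 × 5² / 4² = -21.25890625 eV
E_12 = -13.6057 × 5² / 12² = -2.36210069 eV

Photon energy: |ΔE| = |E_12 - E_4| = 18.89680556 eV

Convert to wavelength using E = hc/λ with hc = 1239.84 eV·nm:
λ = hc/E = 1239.84 eV·nm / 18.89680556 eV
λ = 65.611089 nm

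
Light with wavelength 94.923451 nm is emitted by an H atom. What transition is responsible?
n = 5 → n = 1

First, find the photon energy from the wavelength (hc = 1239.84 eV·nm):
E = hc/λ = 1239.84 eV·nm / 94.923451 nm = 13.061472 eV

The energy levels of hydrogen satisfy E_n = -13.6057 / n² eV, so an emission n_i → n_f releases
ΔE = 13.6057 × (1/n_f² − 1/n_i²) eV.

Setting ΔE equal to the photon energy:
1/n_f² − 1/n_i² = 13.061472 / 13.6057 = 0.96000000

Since 1/n_i² must be positive, we need 1/n_f² > 0.96000000, i.e. n_f ≤ 1. For each allowed n_f, solve n_i = (1/n_f² − 0.96000000)^(−1/2) and check whether it is a whole number:
  n_f = 1: 1/n_i² = 1.00000000 − 0.96000000 = 0.04000000 → n_i = 5.000  → integer, n_i = 5 ✓

Only n_f = 1 gives an integer upper level, n_i = 5.

The transition is from n = 5 to n = 1 (emission).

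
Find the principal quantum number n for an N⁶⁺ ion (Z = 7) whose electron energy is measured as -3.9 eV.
n = 13

The exact energy levels follow E_n = -13.6057 Z² / n² eV with Z = 7.

The measured value (-3.9 eV) is reported to only 2 significant figures, so we must test candidate n values and see which one matches to that precision.

Candidate energies:
  n = 11:  E = -13.6057 × 7² / 11² = -5.50975 eV
  n = 12:  E = -13.6057 × 7² / 12² = -4.62972 eV
  n = 13:  E = -13.6057 × 7² / 13² = -3.94485 eV  ← matches
  n = 14:  E = -13.6057 × 7² / 14² = -3.40143 eV
  n = 15:  E = -13.6057 × 7² / 15² = -2.96302 eV

Checking against the measurement of -3.9 eV (2 sig figs), only n = 13 agrees:
E_13 = -3.94485 eV, which rounds to -3.9 eV ✓

Therefore n = 13.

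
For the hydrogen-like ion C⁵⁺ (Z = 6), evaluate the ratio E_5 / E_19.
14.44000

Using E_n = -13.6057 Z² / n² eV with Z = 6:

E_5 = -13.6057 × 6² / 5² = -489.8052 / 25 = -19.59220800000 eV
E_19 = -13.6057 × 6² / 19² = -489.8052 / 361 = -1.35680110803 eV

The ratio is:
E_5/E_19 = (-19.59220800000) / (-1.35680110803)
E_5/E_19 = (-489.8052/25) / (-489.8052/361)
E_5/E_19 = 361/25
E_5/E_19 = 14.44000
(Note: the Z² factors cancel in the ratio.)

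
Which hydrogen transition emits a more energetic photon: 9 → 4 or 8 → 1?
8 → 1

Calculate the energy for each transition:

Transition 9 → 4:
ΔE₁ = |E_4 - E_9| = |-13.6057/4² - (-13.6057/9²)|
ΔE₁ = |-0.8503562500 - (-0.1679716049)| = 0.6823846 eV

Transition 8 → 1:
ΔE₂ = |E_1 - E_8| = |-13.6057/1² - (-13.6057/8²)|
ΔE₂ = |-13.6057000000 - (-0.2125890625)| = 13.3931109 eV

Since 13.3931109 eV > 0.6823846 eV, the transition 8 → 1 emits the more energetic photon.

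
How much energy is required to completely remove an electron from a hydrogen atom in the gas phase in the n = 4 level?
0.85036 eV

The ionization energy is the energy needed to remove the electron completely (n → ∞).

For hydrogen, E_n = -13.6057 eV / n².

At n = 4: E_4 = -13.6057 / 4² = -0.85035625 eV
At n = ∞: E_∞ = 0 eV

Ionization energy = E_∞ - E_4 = 0 - (-0.85035625) = 0.85035625 eV
Ionization energy ≈ 0.85036 eV

This is also called the binding energy of the electron in state n = 4.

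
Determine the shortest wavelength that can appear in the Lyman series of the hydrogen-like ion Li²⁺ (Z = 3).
10.125168 nm

The series limit corresponds to the transition from n = ∞ to n = 1.
This is the highest energy (shortest wavelength) transition in the Lyman series.

E_∞ = 0 eV
E_1 = -13.6057 × 3² / 1² = -122.45130000 eV

Energy at series limit:
ΔE = E_∞ - E_1 = 0 - (-122.45130000) = 122.45130000 eV
λ = hc/E = 1239.84 eV·nm / 122.45130000 eV = 10.125168 nm

This energy equals the ionization energy from the n = 1 state of Li²⁺.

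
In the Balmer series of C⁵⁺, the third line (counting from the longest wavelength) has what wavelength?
12.053772 nm

The lines of a series are numbered from the longest wavelength (smallest ΔE) outward; the third line is the transition from n = n_f + 3 to n_f.
The Balmer series has all transitions ending at n_f = 2.

For C⁵⁺ (Z = 6), the third line (γ-line) is the jump from n = 5 to n = 2:
E_5 = -13.6057 × 6² / 5² = -19.59220800 eV
E_2 = -13.6057 × 6² / 2² = -122.45130000 eV
ΔE = E_5 - E_2 = 102.85909200 eV

λ = hc/E = 1239.84 eV·nm / 102.85909200 eV
λ = 12.053772 nm

This is the γ-line of the Balmer series in C⁵⁺.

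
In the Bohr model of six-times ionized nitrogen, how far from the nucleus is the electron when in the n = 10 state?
0.7560 nm (or 7.5597 Å)

The Bohr radius formula is:
r_n = n² a₀ / Z

where a₀ = 0.0529177 nm is the Bohr radius.

For N⁶⁺ (Z = 7) at n = 10:
r_10 = 10² × 0.0529177 nm / 7
r_10 = 100 × 0.0529177 nm / 7
r_10 = 5.29177 nm / 7
r_10 = 0.7560 nm

The electron orbits at approximately 0.7560 nm from the nucleus.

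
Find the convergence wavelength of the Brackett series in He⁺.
364.506053 nm

The series limit corresponds to the transition from n = ∞ to n = 4.
This is the highest energy (shortest wavelength) transition in the Brackett series.

E_∞ = 0 eV
E_4 = -13.6057 × 2² / 4² = -3.4014250000 eV

Energy at series limit:
ΔE = E_∞ - E_4 = 0 - (-3.4014250000) = 3.4014250000 eV
λ = hc/E = 1239.84 eV·nm / 3.4014250000 eV = 364.506053 nm

This energy equals the ionization energy from the n = 4 state of He⁺.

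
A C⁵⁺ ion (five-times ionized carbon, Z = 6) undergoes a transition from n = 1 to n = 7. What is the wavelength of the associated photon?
2.584 nm

First, find the transition energy using E_n = -13.6057 Z² / n² eV:
E_1 = -13.6057 × 6² / 1² = -489.80520 eV
E_7 = -13.6057 × 6² / 7² = -9.99602 eV

Photon energy: |ΔE| = |E_7 - E_1| = 479.80918 eV

Convert to wavelength using E = hc/λ with hc = 1239.84 eV·nm:
λ = hc/E = 1239.84 eV·nm / 479.80918 eV
λ = 2.584 nm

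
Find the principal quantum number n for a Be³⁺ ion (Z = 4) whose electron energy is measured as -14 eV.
n = 4

The exact energy levels follow E_n = -13.6057 Z² / n² eV with Z = 4.

The measured value (-14 eV) is reported to only 2 significant figures, so we must test candidate n values and see which one matches to that precision.

Candidate energies:
  n = 2:  E = -13.6057 × 4² / 2² = -54.42280 eV
  n = 3:  E = -13.6057 × 4² / 3² = -24.18791 eV
  n = 4:  E = -13.6057 × 4² / 4² = -13.60570 eV  ← matches
  n = 5:  E = -13.6057 × 4² / 5² = -8.70765 eV
  n = 6:  E = -13.6057 × 4² / 6² = -6.04698 eV

Checking against the measurement of -14 eV (2 sig figs), only n = 4 agrees:
E_4 = -13.60570 eV, which rounds to -14 eV ✓

Therefore n = 4.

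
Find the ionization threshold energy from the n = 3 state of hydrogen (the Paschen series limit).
1.51174 eV

The series limit corresponds to the transition from n = ∞ to n = 3.
This is the highest energy (shortest wavelength) transition in the Paschen series.

E_∞ = 0 eV
E_3 = -13.6057 / 3² = -1.51174 eV

Energy at series limit:
ΔE = E_∞ - E_3 = 0 - (-1.51174) = 1.51174 eV

This energy equals the ionization energy from the n = 3 state of hydrogen.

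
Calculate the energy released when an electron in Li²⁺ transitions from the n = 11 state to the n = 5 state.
3.886058 eV

The energy levels are E_n = -13.6057 Z² eV / n².

Energy at n = 11: E_11 = -13.6057 × 3² / 11² = -1.011994215 eV
Energy at n = 5: E_5 = -13.6057 × 3² / 5² = -4.898052000 eV

For emission (electron falling to lower state), the photon energy is:
E_photon = E_11 - E_5 = |-1.011994215 - (-4.898052000)|
E_photon = 3.886058 eV

This energy is carried away by the emitted photon.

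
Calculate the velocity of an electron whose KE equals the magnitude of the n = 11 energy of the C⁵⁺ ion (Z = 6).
1.19329e+06 m/s (or 0.39804% of c)

The binding energy at n = 11 for C⁵⁺ is:
E_11 = -13.6057 × 6²/11² = -4.04797686 eV
|E_11| = 4.04797686 eV

Convert to Joules:
KE = 4.04797686 eV × (1.602177 × 10⁻¹⁹ J/eV) = 6.4855754e-19 J

Using KE = ½mv²:
v = √(2·KE/m_e)
v = √(2 × 6.4855754e-19 J / 9.10938 × 10⁻³¹ kg)
v = 1.19329e+06 m/s

This is approximately 0.39804% the speed of light.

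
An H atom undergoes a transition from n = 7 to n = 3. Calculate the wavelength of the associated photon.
1004.6698 nm

First, find the transition energy using E_n = -13.6057 / n² eV:
E_7 = -13.6057 / 7² = -0.277667347 eV
E_3 = -13.6057 / 3² = -1.511744444 eV

Photon energy: |ΔE| = |E_3 - E_7| = 1.234077097 eV

Convert to wavelength using E = hc/λ with hc = 1239.84 eV·nm:
λ = hc/E = 1239.84 eV·nm / 1.234077097 eV
λ = 1004.6698 nm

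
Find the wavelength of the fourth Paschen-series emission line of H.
1004.67 nm

The lines of a series are numbered from the longest wavelength (smallest ΔE) outward; the fourth line is the transition from n = n_f + 4 to n_f.
The Paschen series has all transitions ending at n_f = 3.

For H, the fourth line (δ-line) is the jump from n = 7 to n = 3:
E_7 = -13.6057 / 7² = -0.2776673 eV
E_3 = -13.6057 / 3² = -1.5117444 eV
ΔE = E_7 - E_3 = 1.2340771 eV

λ = hc/E = 1239.84 eV·nm / 1.2340771 eV
λ = 1004.67 nm

This is the δ-line of the Paschen series in H.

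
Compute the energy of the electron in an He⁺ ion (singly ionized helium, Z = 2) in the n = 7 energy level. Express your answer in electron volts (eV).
-1.11 eV

The energy levels of a hydrogen-like atom are given by:
E_n = -13.6057 Z² / n² eV  (with Z = 2 for He⁺)

For n = 7:
E_7 = -13.6057 × 2² / 7²
E_7 = -13.6057 × 4 / 49
E_7 = -1.11 eV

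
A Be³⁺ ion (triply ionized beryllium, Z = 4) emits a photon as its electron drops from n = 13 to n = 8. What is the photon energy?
2.1133 eV

The energy levels are E_n = -13.6057 Z² eV / n².

Energy at n = 13: E_13 = -13.6057 × 4² / 13² = -1.2881136 eV
Energy at n = 8: E_8 = -13.6057 × 4² / 8² = -3.4014250 eV

For emission (electron falling to lower state), the photon energy is:
E_photon = E_13 - E_8 = |-1.2881136 - (-3.4014250)|
E_photon = 2.1133 eV

This energy is carried away by the emitted photon.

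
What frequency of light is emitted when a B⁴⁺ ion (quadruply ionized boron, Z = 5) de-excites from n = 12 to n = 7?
1.107e+15 Hz

First, find the transition energy:
E_12 = -13.6057 × 5² / 12² = -2.362101 eV
E_7 = -13.6057 × 5² / 7² = -6.941684 eV
|ΔE| = |E_7 - E_12| = 4.579583 eV

Convert to Joules: E = 4.579583 eV × (1.602177 × 10⁻¹⁹ J/eV) = 7.33730e-19 J

Using E = hf:
f = E/h = 7.33730e-19 J / (6.62607 × 10⁻³⁴ J·s)
f = 1.107e+15 Hz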